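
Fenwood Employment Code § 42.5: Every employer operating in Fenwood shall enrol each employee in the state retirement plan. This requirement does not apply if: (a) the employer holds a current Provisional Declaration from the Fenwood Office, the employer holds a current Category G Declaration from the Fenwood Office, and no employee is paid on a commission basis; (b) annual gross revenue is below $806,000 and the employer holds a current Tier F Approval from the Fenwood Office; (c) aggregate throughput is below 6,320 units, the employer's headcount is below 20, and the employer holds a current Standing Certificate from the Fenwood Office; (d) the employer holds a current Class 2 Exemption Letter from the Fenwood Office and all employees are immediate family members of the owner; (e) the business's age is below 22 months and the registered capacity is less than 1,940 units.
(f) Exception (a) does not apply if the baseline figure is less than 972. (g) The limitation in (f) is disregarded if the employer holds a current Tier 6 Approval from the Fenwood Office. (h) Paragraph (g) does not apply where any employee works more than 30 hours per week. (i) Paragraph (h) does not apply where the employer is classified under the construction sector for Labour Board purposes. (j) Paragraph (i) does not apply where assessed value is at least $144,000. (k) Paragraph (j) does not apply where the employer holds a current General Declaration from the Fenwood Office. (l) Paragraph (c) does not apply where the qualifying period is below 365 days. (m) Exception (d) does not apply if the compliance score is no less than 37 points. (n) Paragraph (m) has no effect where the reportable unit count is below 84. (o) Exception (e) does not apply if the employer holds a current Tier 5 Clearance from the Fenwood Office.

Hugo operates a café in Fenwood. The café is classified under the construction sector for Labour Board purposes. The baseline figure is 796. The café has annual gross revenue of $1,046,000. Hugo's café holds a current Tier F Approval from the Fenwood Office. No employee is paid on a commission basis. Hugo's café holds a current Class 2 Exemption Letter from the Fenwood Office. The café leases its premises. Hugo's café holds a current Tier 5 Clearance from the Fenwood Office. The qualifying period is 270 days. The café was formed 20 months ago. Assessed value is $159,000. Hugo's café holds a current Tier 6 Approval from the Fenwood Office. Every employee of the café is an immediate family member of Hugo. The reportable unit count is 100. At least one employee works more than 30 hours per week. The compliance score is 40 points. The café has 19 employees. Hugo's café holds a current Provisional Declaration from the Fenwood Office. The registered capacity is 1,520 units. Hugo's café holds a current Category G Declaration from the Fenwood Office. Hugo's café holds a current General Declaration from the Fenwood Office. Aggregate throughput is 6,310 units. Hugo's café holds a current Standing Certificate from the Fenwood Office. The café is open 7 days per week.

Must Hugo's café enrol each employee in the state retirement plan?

No — exception (a) applies; Hugo's café is not required to enrol each employee in the state retirement plan.

Exception (a)'s conditions are all satisfied: a current Provisional Declaration is held; a current Category G Declaration is held; no employee is paid on commission. Considering the limiting provisions: (f) is triggered (the baseline figure is 796, less than the 972 limit), but yields to (g): (g) operates against (f): a current Tier 6 Approval is held. (h) is triggered (at least one employee exceeds 30 hours/week), but yields to (i): (i) is triggered — the café is classified under the construction sector. (j) is engaged (assessed value is $159,000, meeting the $144,000 threshold), but is displaced by (k): (k) operates against (j): a current General Declaration is held. Exception (a) stands.
Exception (b) fails — annual gross revenue is $1,046,000, not below $806,000.
Exception (c) is satisfied on its face — aggregate throughput is 6,310 units, below the 6,320 units limit; the employer's headcount is 19, below the 20 limit; a current Standing Certificate is held. But: (l) operates against (c): the qualifying period is 270 days, below the 365 days limit. (c) is therefore removed.
Exception (d) is satisfied on its face — a current Class 2 Exemption Letter is held; every employee is an immediate family member. However, paragraphs (m)–(n) must be considered: (m) is triggered — the compliance score is 40 points, meeting the 37 points threshold. (n), which would lift (m), is not triggered — the reportable unit count is 100, not below 84. (d) is therefore removed.
Exception (e)'s conditions are all satisfied: the business's age is 20 months, below the 22 months limit; the registered capacity is 1,520 units, less than the 1,940 units limit. However, paragraph (o) must be considered: (o) operates against (e): a current Tier 5 Clearance is held. Exception (e) does not apply.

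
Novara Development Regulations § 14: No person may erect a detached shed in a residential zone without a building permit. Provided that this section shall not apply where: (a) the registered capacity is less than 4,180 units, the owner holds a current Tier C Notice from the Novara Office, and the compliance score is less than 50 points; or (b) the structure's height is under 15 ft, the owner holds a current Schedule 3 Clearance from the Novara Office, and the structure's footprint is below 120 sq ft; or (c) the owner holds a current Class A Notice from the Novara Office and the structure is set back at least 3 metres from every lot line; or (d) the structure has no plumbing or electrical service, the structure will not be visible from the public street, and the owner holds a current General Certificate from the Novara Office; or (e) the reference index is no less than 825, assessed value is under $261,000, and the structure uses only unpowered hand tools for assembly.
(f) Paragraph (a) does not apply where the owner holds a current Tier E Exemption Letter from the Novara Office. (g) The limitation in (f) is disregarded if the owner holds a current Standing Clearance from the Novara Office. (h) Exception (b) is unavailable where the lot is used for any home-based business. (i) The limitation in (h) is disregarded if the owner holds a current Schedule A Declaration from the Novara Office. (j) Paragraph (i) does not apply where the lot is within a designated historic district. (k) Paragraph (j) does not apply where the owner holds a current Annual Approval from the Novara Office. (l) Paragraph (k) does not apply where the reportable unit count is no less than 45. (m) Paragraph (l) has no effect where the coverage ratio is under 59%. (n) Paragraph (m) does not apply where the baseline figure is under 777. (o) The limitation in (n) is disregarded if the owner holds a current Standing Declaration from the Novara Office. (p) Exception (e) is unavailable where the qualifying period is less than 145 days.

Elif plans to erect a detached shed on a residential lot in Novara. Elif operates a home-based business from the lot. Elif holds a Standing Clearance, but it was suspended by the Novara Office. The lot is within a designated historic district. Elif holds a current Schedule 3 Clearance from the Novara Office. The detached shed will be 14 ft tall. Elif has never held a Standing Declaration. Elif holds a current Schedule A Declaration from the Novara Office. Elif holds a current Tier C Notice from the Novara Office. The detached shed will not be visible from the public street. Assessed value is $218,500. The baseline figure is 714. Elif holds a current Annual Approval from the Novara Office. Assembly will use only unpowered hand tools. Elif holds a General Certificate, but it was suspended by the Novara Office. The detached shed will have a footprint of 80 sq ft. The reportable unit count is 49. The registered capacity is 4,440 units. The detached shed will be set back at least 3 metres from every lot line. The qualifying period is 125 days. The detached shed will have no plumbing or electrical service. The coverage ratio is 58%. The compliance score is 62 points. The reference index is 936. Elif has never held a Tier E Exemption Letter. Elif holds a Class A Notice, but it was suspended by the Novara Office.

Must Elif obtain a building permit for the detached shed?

Yes — Elif must obtain a building permit.

Exception (a) requires that the registered capacity is less than 4,180 units; but the registered capacity is 4,440 units, not less than 4,180 units, so (a) is unavailable.
Exception (b): the structure's height is 14 ft, under the 15 ft limit; a current Schedule 3 Clearance is held; the structure's footprint is 80 sq ft, below the 120 sq ft limit — every condition holds. Turning to paragraphs (h)–(o): (h) is triggered — a home-based business operates on the lot. (i) would limit (h) — a current Schedule A Declaration is held — but (j) sets (i) aside: (j) operates against (i): the lot is in a historic district. (k) would limit (j) — a current Annual Approval is held — but (l) sets (k) aside: (l) operates against (k): the reportable unit count is 49, meeting the 45 threshold. (m) operates (the coverage ratio is 58%, under the 59% limit), but is itself disapplied by (n): (n) operates against (m): the baseline figure is 714, under the 777 limit. (o), which would lift (n), is not triggered — no current Standing Declaration is held. So (b) is unavailable.
Exception (c) fails — the Class A Notice is not current.
Exception (d) fails — the General Certificate is not current.
All of (e)'s requirements are met (the reference index is 936, meeting the 825 threshold; assessed value is $218,500, under the $261,000 limit; assembly uses only hand tools). Turning to paragraph (p): (p) applies — the qualifying period is 125 days, less than the 145 days limit. Exception (e) does not apply.
No exception is made out. Elif falls within the general rule.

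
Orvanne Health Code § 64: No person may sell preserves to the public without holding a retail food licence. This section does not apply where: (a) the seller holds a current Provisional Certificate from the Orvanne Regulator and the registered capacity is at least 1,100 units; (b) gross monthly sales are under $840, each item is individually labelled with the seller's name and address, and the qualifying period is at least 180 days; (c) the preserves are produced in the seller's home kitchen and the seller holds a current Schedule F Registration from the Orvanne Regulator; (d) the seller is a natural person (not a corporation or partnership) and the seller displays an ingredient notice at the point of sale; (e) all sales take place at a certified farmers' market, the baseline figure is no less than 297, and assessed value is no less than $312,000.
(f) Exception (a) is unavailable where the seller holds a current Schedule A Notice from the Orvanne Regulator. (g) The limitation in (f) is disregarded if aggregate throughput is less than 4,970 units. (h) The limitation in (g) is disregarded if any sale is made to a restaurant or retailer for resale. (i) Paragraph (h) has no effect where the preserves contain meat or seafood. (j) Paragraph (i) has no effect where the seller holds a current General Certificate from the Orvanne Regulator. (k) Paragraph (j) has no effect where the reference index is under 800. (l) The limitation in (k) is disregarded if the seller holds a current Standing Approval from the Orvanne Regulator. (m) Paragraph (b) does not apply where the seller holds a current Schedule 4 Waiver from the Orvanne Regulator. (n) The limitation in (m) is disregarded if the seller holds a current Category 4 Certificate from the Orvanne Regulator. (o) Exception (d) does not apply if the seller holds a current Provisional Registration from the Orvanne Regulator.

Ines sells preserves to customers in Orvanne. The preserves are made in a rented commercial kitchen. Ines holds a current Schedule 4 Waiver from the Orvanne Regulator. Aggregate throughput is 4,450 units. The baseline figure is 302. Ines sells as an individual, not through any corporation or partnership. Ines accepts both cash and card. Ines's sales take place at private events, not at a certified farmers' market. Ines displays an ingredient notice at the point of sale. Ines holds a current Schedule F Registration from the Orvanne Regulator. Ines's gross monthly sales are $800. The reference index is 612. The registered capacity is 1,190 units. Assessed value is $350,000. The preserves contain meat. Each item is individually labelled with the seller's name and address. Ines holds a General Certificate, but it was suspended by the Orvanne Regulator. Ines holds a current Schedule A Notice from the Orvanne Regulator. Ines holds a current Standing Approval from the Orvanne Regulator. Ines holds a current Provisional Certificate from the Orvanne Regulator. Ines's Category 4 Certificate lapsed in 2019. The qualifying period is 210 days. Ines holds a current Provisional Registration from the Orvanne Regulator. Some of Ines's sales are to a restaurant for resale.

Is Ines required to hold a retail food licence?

Exception (a): a current Provisional Certificate is held; the registered capacity is 1,190 units, meeting the 1,100 units threshold — every condition holds. Applying paragraphs (f)–(l): (f) would limit (a) — a current Schedule A Notice is held — but (g) sets (f) aside: (g) operates against (f): aggregate throughput is 4,450 units, less than the 4,970 units limit. (h) is triggered (some sales are to a restaurant for resale), but yields to (i): (i) applies — the preserves contain meat. (j) is not triggered (there is no General Certificate in force), so (i) stands. So (a) applies.
All of (b)'s requirements are met (gross monthly sales are $800, under the $840 limit; items are individually labelled; the qualifying period is 210 days, meeting the 180 days threshold). Turning to paragraphs (m)–(n): (m) operates against (b): a current Schedule 4 Waiver is held. (n) is not engaged (there is no Category 4 Certificate in force), so (m) stands. Exception (b) does not apply.
Exception (c) does not apply: the preserves are made in a commercial kitchen, not a home kitchen.
Exception (d)'s conditions are all satisfied: the seller is a natural person; an ingredient notice is displayed. But applying paragraph (o): (o) operates against (d): a current Provisional Registration is held. So (d) is unavailable.
Exception (e) fails — sales are at private events, not a certified farmers' market.

No — exception (a) applies; Ines is not required to hold a retail food licence.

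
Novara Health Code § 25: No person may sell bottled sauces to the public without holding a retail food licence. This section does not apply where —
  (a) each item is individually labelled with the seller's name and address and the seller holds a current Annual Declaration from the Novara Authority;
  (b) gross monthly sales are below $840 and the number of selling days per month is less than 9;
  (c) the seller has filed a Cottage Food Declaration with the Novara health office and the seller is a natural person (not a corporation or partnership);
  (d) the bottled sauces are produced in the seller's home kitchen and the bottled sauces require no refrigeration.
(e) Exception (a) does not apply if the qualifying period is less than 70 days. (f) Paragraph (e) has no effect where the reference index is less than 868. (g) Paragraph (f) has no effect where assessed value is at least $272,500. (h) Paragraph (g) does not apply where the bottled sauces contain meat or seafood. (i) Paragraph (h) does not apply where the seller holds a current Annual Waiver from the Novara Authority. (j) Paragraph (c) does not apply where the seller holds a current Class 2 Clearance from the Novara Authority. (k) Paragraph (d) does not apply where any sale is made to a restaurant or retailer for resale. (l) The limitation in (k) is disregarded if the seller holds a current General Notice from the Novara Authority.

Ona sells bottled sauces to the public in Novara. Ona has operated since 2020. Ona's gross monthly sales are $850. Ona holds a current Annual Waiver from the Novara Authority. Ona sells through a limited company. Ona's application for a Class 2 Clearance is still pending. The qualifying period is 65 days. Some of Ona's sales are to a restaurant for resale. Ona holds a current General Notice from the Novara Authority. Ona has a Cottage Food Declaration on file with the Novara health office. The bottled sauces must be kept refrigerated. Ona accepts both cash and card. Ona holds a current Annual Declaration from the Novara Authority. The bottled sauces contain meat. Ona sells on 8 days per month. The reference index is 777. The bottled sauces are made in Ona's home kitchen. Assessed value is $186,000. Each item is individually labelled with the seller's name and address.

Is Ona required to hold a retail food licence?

Exception (a): items are individually labelled; a current Annual Declaration is held — every condition holds. Under paragraphs (e)–(i): (e) is engaged (the qualifying period is 65 days, less than the 70 days limit), but is itself disapplied by (f): (f) operates against (e): the reference index is 777, less than the 868 limit. (g), which would lift (f), does not operate here — assessed value is $186,000, short of $272,500. Exception (a) stands.
Exception (b) requires that gross monthly sales are below $840; but gross monthly sales are $850, not below $840, so (b) is unavailable.
Exception (c) fails — the seller operates through a limited company.
Exception (d) fails — the bottled sauces require refrigeration.

No — exception (a) applies; Ona is not required to hold a retail food licence.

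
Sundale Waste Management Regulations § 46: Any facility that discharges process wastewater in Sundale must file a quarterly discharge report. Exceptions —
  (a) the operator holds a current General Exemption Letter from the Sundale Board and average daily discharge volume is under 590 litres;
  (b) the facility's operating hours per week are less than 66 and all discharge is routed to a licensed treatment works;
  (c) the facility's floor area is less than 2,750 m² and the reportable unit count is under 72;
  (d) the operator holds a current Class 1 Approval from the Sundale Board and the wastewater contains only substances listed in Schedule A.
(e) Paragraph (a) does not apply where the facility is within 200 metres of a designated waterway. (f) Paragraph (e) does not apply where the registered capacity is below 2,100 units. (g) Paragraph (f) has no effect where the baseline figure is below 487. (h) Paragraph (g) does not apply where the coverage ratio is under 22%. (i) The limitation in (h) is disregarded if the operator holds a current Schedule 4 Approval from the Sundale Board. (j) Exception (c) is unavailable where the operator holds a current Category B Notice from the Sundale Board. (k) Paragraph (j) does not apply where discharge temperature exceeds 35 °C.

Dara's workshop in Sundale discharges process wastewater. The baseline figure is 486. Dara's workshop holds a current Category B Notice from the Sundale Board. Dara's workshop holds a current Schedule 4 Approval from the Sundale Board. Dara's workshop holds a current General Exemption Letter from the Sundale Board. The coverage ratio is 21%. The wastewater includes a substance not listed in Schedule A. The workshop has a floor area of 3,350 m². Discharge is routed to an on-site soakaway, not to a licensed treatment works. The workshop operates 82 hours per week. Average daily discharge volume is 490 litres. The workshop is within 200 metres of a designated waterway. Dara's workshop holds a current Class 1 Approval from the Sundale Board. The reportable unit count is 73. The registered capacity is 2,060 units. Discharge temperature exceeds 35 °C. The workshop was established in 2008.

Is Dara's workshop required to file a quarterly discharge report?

Yes — Dara's workshop must file a quarterly discharge report.

Exception (a): a current General Exemption Letter is held; average daily discharge volume is 490 litres, under the 590 litres limit — every condition holds. But applying paragraphs (e)–(i): (e) is engaged — the workshop is within 200 m of a designated waterway. (f) would limit (e) — the registered capacity is 2,060 units, below the 2,100 units limit — but (g) sets (f) aside: (g) is triggered — the baseline figure is 486, below the 487 limit. (h) would limit (g) — the coverage ratio is 21%, under the 22% limit — but (i) sets (h) aside: (i) applies — a current Schedule 4 Approval is held. So (a) is unavailable.
Exception (b) requires that the facility's operating hours per week are less than 66; but the facility's operating hours per week are 82, not less than 66, so (b) is unavailable.
Exception (c) does not apply: the facility's floor area is 3,350 m², not less than 2,750 m².
Exception (d) requires that the wastewater contains only substances listed in Schedule A; but the wastewater includes a non-Schedule-A substance, so (d) is unavailable.
No exception applies. The general rule governs.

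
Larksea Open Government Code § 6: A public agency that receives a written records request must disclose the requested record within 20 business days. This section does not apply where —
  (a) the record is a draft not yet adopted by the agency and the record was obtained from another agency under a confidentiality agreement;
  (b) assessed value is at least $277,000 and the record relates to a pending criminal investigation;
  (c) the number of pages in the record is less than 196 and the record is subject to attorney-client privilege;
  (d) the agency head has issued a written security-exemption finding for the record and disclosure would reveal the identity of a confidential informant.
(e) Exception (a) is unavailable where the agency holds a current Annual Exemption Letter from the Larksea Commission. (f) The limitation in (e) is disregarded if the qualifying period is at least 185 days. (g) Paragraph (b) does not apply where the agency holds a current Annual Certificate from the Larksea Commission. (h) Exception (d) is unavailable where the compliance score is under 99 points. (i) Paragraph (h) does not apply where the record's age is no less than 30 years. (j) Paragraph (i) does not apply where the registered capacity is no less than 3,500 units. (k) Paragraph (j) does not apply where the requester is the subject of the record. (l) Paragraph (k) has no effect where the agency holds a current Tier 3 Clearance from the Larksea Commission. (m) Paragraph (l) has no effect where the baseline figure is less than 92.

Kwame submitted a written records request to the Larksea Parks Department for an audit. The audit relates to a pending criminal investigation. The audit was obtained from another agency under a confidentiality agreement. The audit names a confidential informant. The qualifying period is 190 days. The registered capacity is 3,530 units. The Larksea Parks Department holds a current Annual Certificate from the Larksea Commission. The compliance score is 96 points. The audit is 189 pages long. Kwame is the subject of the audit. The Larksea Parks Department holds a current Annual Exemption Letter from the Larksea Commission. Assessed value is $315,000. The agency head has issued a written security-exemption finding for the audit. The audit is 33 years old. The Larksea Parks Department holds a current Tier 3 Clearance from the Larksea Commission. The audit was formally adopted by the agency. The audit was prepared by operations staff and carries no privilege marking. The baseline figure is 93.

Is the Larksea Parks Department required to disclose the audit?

Exception (a) fails — the audit has been formally adopted.
All of (b)'s requirements are met (assessed value is $315,000, meeting the $277,000 threshold; the audit relates to a pending investigation). But applying paragraph (g): (g) operates against (b): a current Annual Certificate is held. Exception (b) does not apply.
Exception (c) requires that the record is subject to attorney-client privilege; but the audit carries no privilege marking, so (c) is unavailable.
Exception (d)'s conditions are all satisfied: a written security-exemption finding has been issued; the audit names a confidential informant. But applying paragraphs (h)–(m): (h) operates — the compliance score is 96 points, under the 99 points limit. (i) would limit (h) — the record's age is 33 years, meeting the 30 years threshold — but (j) sets (i) aside: (j) operates against (i): the registered capacity is 3,530 units, meeting the 3,500 units threshold. (k) applies (Kwame is the subject of the audit), but is displaced by (l): (l) operates against (k): a current Tier 3 Clearance is held. (m), which would lift (l), is inapplicable — the baseline figure is 93, not less than 92. So (d) is unavailable.
No exception displaces § 6.

Yes — the Larksea Parks Department must disclose the audit.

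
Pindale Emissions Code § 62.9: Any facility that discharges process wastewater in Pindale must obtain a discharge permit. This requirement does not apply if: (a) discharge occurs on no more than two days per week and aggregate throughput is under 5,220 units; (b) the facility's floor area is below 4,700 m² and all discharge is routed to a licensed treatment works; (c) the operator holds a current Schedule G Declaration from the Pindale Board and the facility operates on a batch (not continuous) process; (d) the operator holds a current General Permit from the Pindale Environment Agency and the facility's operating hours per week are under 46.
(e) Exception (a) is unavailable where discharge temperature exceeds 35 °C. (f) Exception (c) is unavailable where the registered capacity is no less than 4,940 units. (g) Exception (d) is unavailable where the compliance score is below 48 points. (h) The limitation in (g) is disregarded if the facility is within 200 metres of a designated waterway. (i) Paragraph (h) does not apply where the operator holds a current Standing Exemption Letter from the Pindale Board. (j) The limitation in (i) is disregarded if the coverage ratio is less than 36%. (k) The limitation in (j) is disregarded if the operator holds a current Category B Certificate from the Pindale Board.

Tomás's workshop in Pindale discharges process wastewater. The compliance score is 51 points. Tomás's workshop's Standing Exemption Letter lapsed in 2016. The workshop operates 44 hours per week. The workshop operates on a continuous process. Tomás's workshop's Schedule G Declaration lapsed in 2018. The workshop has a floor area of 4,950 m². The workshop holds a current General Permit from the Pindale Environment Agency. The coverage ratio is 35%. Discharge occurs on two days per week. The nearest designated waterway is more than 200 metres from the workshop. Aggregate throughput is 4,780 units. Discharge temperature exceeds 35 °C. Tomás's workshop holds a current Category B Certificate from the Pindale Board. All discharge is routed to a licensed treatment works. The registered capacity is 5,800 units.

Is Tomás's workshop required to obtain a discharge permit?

All of (a)'s requirements are met (discharge occurs on no more than two days per week; aggregate throughput is 4,780 units, under the 5,220 units limit). Turning to paragraph (e): (e) operates against (a): discharge temperature exceeds 35 °C. (a) is therefore removed.
Exception (b) requires that the facility's floor area is below 4,700 m²; but the facility's floor area is 4,950 m², not below 4,700 m², so (b) is unavailable.
Exception (c) does not apply: no current Schedule G Declaration is held.
All of (d)'s requirements are met (a current General Permit is held; the facility's operating hours per week are 44, under the 46 limit). Considering the limiting provisions: (g) does not operate here — the compliance score is 51 points, not below 48 points. Exception (d) stands.

No — exception (d) applies; Tomás's workshop is not required to obtain a discharge permit.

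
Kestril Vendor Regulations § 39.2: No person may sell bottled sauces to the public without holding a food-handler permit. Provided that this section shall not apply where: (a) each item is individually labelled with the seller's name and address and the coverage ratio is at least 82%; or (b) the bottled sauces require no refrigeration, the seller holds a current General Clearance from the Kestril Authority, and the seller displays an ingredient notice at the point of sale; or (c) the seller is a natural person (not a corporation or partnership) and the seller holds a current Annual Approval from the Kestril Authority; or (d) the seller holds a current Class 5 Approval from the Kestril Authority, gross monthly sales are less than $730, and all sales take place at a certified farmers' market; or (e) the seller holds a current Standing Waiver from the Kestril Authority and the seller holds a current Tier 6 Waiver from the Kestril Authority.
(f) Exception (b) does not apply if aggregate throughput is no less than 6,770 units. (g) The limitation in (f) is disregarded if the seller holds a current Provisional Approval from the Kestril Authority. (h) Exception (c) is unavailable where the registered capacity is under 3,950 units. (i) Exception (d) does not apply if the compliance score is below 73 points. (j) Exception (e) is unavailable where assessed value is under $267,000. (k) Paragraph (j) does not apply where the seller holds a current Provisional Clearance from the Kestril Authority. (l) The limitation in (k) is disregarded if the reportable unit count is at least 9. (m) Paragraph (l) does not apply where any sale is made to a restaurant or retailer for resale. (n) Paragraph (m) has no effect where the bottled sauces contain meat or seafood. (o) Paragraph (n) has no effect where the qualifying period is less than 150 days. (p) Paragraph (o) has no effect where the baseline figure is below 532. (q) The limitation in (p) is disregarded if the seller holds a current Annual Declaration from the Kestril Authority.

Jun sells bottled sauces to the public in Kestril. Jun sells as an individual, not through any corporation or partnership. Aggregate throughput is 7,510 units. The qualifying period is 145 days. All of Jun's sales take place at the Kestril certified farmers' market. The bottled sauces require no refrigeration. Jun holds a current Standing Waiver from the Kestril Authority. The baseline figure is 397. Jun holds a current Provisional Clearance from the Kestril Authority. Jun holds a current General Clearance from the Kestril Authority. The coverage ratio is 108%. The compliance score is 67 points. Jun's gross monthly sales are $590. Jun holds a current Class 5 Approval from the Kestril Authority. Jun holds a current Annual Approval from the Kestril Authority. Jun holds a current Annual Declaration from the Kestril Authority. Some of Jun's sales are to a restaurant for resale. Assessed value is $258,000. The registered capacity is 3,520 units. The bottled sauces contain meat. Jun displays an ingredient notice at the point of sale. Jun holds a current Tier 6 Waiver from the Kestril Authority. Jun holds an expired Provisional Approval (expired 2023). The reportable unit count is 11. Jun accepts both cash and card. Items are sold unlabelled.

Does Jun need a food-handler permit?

Exception (a) requires that each item is individually labelled with the seller's name and address; but items are sold unlabelled, so (a) is unavailable.
Exception (b): the bottled sauces are shelf-stable; a current General Clearance is held; an ingredient notice is displayed — every condition holds. However, paragraphs (f)–(g) must be considered: (f) is triggered — aggregate throughput is 7,510 units, meeting the 6,770 units threshold. (g), which would lift (f), does not operate here — there is no Provisional Approval in force. (b) is therefore removed.
All of (c)'s requirements are met (the seller is a natural person; a current Annual Approval is held). Turning to paragraph (h): (h) operates against (c): the registered capacity is 3,520 units, under the 3,950 units limit. So (c) is unavailable.
Exception (d) is satisfied on its face — a current Class 5 Approval is held; gross monthly sales are $590, less than the $730 limit; all sales are at a certified farmers' market. But applying paragraph (i): (i) operates against (d): the compliance score is 67 points, below the 73 points limit. Exception (d) does not apply.
Exception (e) is satisfied on its face — a current Standing Waiver is held; a current Tier 6 Waiver is held. As to paragraphs (j)–(q): (j) operates (assessed value is $258,000, under the $267,000 limit), but yields to (k): (k) is engaged — a current Provisional Clearance is held. (l) would limit (k) — the reportable unit count is 11, meeting the 9 threshold — but (m) sets (l) aside: (m) operates against (l): some sales are to a restaurant for resale. (n) applies (the bottled sauces contain meat), but yields to (o): (o) operates against (n): the qualifying period is 145 days, less than the 150 days limit. (p) would limit (o) — the baseline figure is 397, below the 532 limit — but (q) sets (p) aside: (q) operates against (p): a current Annual Declaration is held. Exception (e) stands.

No — exception (e) applies; Jun is not required to hold a food-handler permit.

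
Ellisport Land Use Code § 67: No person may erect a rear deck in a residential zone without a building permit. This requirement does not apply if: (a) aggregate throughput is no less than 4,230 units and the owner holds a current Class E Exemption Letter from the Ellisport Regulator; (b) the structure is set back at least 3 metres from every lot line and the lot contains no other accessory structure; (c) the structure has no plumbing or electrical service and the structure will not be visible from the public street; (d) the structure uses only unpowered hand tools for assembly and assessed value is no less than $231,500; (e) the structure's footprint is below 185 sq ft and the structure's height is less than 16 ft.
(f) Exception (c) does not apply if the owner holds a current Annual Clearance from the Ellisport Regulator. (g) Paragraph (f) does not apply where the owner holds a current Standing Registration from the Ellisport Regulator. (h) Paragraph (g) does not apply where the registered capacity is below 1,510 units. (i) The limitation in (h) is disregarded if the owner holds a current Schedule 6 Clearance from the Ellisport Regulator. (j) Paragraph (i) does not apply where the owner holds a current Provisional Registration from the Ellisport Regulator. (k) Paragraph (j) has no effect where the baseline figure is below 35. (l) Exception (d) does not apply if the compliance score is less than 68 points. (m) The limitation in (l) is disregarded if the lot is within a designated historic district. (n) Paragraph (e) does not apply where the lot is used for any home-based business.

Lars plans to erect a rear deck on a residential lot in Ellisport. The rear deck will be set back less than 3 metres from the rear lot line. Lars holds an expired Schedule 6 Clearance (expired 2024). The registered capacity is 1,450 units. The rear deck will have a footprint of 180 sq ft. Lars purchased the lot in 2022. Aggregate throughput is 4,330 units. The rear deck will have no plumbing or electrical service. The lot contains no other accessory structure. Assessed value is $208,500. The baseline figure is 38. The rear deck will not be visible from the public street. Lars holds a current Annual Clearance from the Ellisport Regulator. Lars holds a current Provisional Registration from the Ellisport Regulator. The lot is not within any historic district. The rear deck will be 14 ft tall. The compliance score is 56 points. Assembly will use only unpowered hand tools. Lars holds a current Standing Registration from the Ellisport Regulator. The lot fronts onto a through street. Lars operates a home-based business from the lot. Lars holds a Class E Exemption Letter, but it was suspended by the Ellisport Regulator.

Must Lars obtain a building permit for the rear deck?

Exception (a) fails — the Class E Exemption Letter is not current.
Exception (b) requires that the structure is set back at least 3 metres from every lot line; but the rear setback is under 3 m, so (b) is unavailable.
Exception (c): there is no plumbing or electrical service; the structure will not be visible from the street — every condition holds. However, paragraphs (f)–(k) must be considered: (f) is triggered — a current Annual Clearance is held. (g) would limit (f) — a current Standing Registration is held — but (h) sets (g) aside: (h) applies — the registered capacity is 1,450 units, below the 1,510 units limit. (i) is inapplicable (there is no Schedule 6 Clearance in force), so (h) stands. (c) is therefore removed.
Exception (d) fails — assessed value is $208,500, short of $231,500.
All of (e)'s requirements are met (the structure's footprint is 180 sq ft, below the 185 sq ft limit; the structure's height is 14 ft, less than the 16 ft limit). However, paragraph (n) must be considered: (n) is engaged — a home-based business operates on the lot. So (e) is unavailable.
None of the exceptions is available; § 67 applies in full.

Yes — Lars must obtain a building permit.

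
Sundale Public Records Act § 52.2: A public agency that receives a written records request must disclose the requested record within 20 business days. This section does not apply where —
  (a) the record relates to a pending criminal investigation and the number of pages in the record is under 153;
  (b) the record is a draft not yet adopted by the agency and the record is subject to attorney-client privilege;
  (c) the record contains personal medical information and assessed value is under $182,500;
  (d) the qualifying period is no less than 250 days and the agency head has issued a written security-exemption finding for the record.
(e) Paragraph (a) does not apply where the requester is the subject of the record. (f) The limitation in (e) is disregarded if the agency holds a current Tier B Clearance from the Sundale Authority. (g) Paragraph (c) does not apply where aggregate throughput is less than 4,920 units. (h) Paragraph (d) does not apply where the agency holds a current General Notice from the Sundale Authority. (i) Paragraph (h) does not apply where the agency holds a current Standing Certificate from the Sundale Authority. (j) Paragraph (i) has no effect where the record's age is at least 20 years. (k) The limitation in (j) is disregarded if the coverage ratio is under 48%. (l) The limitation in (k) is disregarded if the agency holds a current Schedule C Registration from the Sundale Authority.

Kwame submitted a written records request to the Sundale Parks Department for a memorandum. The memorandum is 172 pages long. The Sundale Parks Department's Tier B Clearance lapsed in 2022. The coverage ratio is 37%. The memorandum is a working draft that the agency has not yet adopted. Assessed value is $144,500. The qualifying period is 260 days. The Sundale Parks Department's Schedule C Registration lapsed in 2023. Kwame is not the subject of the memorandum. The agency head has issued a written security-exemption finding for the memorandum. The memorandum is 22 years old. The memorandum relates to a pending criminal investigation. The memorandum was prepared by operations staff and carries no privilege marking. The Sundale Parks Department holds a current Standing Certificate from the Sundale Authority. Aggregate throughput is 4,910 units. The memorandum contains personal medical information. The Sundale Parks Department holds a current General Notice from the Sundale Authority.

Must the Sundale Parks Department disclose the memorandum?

Exception (a) does not apply: the number of pages in the record is 172, not under 153.
Exception (b) does not apply: the memorandum carries no privilege marking.
Exception (c) is satisfied on its face — the memorandum contains personal medical information; assessed value is $144,500, under the $182,500 limit. However, paragraph (g) must be considered: (g) operates against (c): aggregate throughput is 4,910 units, less than the 4,920 units limit. Exception (c) does not apply.
Exception (d): the qualifying period is 260 days, meeting the 250 days threshold; a written security-exemption finding has been issued — every condition holds. As to paragraphs (h)–(l): (h) would limit (d) — a current General Notice is held — but (i) sets (h) aside: (i) operates against (h): a current Standing Certificate is held. (j) applies (the record's age is 22 years, meeting the 20 years threshold), but yields to (k): (k) operates — the coverage ratio is 37%, under the 48% limit. (l), which would lift (k), is inapplicable — the Schedule C Registration is not current. Exception (d) stands.

No — exception (d) applies; the Sundale Parks Department is not required to disclose the memorandum.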